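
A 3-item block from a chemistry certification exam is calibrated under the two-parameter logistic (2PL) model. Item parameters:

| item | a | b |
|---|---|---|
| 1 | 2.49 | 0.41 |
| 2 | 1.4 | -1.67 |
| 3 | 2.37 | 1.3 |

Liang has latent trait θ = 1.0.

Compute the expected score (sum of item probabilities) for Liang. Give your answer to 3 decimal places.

2.119

P(θ) = 1 / (1 + exp(−a(θ − b)))
P_1 = 1/(1+e^{-1.4691}) = 0.8129
P_2 = 1/(1+e^{-3.7380}) = 0.9768
P_3 = 1/(1+e^{0.7110}) = 0.3294
E[score] = 0.8129 + 0.9768 + 0.3294 = 2.1191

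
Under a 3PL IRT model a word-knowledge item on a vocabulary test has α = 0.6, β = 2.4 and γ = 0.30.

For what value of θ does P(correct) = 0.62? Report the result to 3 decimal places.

P(θ) = γ + (1 − γ) · 1 / (1 + exp(−α(θ − β)))
Remove guessing floor: (0.62 − 0.30)/(1 − 0.30) = 0.4571
logit = ln(0.4571/0.5429) = -0.1719
θ = β + logit/(α) = 2.4 + (-0.1719)/0.6000 = 2.1136

2.114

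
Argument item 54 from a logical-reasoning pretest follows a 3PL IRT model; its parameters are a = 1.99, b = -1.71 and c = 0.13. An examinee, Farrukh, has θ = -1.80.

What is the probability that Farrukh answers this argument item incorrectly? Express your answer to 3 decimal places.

0.474

P(θ) = c + (1 − c) · 1 / (1 + exp(−a(θ − b)))
Exponent: 1.99 × (-1.80 − (-1.71)) = -0.1791
1/(1 + e^{0.1791}) = 0.4553
P = 0.13 + 0.87 × 0.4553 = 0.5261
P(incorrect) = 1 − 0.5261 = 0.4739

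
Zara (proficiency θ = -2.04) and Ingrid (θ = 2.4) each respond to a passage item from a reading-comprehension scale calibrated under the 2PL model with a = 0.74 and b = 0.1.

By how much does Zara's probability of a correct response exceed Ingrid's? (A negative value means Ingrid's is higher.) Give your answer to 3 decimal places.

P(θ) = 1 / (1 + exp(−a(θ − b)))
P(Zara) = 0.1703  [exponent -1.5836]
P(Ingrid) = 0.8458  [exponent 1.7020]
Difference = 0.1703 − 0.8458 = -0.6755

-0.676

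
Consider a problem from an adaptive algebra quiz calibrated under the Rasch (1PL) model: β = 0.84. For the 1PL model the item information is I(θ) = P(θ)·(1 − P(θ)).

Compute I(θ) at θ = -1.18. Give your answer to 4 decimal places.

0.1034

P = 1/(1+e^{2.0200}) = 0.1171
P(1−P) = 0.1171 × 0.8829 = 0.1034
I = P(1−P) = 0.10340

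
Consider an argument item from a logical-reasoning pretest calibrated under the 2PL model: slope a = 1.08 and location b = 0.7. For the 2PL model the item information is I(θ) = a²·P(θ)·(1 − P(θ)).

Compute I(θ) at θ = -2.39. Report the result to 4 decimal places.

P = 1/(1+e^{3.3372}) = 0.0343
P(1−P) = 0.0343 × 0.9657 = 0.0331
I = a² × P(1−P) = 1.08² × 0.0331 = 0.03865

0.0387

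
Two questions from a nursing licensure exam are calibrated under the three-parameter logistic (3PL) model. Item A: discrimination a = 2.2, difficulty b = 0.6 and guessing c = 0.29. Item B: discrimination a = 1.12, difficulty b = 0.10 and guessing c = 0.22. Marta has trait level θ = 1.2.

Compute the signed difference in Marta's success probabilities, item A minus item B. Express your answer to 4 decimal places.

P(θ) = c + (1 − c) · 1 / (1 + exp(−a(θ − b)))
P_A = 0.8503
P_B = 0.8239
P_A − P_B = 0.0265

0.0265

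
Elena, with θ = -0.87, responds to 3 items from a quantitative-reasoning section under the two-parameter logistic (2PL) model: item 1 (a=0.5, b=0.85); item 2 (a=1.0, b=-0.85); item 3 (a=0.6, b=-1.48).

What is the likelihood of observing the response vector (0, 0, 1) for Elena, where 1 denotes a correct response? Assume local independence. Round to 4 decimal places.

0.2095

P(θ) = 1 / (1 + exp(−a(θ − b)))
P_1 = 1/(1+e^{0.8600}) = 0.2973
P_2 = 1/(1+e^{0.0200}) = 0.4950
P_3 = 1/(1+e^{-0.3660}) = 0.5905
L = (1−P_1) × (1−P_2) × P_3 = 0.7027 × 0.5050 × 0.5905 = 0.20953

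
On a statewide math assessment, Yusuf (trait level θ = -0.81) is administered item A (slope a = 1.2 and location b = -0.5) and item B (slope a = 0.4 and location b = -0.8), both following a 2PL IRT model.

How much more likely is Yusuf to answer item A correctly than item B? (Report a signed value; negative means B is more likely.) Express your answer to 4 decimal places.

P(θ) = 1 / (1 + exp(−a(θ − b)))
P_A = 0.4081
P_B = 0.4990
P_A − P_B = -0.0909

-0.0909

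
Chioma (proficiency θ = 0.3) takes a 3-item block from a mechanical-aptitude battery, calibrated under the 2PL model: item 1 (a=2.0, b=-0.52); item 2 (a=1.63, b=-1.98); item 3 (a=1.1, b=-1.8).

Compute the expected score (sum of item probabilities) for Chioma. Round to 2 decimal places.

2.72

P(θ) = 1 / (1 + exp(−a(θ − b)))
P_1 = 1/(1+e^{-1.6400}) = 0.8375
P_2 = 1/(1+e^{-3.7164}) = 0.9763
P_3 = 1/(1+e^{-2.3100}) = 0.9097
E[score] = 0.8375 + 0.9763 + 0.9097 = 2.7235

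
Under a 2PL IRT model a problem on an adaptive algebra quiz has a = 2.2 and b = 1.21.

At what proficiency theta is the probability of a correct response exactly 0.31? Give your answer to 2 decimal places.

0.85

P(theta) = 1 / (1 + exp(−a(theta − b)))
logit = ln(0.3100/0.6900) = -0.8001
theta = b + logit/(a) = 1.21 + (-0.8001)/2.2000 = 0.8463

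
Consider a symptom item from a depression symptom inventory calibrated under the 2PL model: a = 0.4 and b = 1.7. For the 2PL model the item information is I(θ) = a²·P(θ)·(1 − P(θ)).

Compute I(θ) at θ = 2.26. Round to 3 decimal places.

P = 1/(1+e^{-0.2240}) = 0.5558
P(1−P) = 0.5558 × 0.4442 = 0.2469
I = a² × P(1−P) = 0.4² × 0.2469 = 0.03950

0.040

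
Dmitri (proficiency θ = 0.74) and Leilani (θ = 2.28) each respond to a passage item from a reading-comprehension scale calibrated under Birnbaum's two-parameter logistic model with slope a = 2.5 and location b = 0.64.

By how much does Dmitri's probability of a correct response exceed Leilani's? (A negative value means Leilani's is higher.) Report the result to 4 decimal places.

P(θ) = 1 / (1 + exp(−a(θ − b)))
P(Dmitri) = 0.5622  [exponent 0.2500]
P(Leilani) = 0.9837  [exponent 4.1000]
Difference = 0.5622 − 0.9837 = -0.4215

-0.4215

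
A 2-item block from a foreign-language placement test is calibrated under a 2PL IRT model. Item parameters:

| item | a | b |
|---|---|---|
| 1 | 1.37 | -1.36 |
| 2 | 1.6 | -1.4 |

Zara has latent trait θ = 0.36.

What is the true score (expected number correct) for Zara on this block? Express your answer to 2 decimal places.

1.86

P(θ) = 1 / (1 + exp(−a(θ − b)))
P_1 = 1/(1+e^{-2.3564}) = 0.9134
P_2 = 1/(1+e^{-2.8160}) = 0.9435
E[score] = 0.9134 + 0.9435 = 1.8570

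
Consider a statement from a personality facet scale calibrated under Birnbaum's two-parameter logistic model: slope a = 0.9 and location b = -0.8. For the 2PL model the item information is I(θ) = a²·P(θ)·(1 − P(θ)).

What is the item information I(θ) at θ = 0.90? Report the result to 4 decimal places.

0.1185

P = 1/(1+e^{-1.5300}) = 0.8220
P(1−P) = 0.8220 × 0.1780 = 0.1463
I = a² × P(1−P) = 0.9² × 0.1463 = 0.11851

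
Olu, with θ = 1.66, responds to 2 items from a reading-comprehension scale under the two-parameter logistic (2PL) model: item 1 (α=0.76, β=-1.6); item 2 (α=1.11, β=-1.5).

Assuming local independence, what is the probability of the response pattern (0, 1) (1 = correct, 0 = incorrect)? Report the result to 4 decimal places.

0.0752

P(θ) = 1 / (1 + exp(−α(θ − β)))
P_1 = 1/(1+e^{-2.4776}) = 0.9226
P_2 = 1/(1+e^{-3.5076}) = 0.9709
L = (1−P_1) × P_2 = 0.0774 × 0.9709 = 0.07519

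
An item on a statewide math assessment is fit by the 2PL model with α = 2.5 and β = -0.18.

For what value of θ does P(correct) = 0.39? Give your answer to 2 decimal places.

P(θ) = 1 / (1 + exp(−α(θ − β)))
logit = ln(0.3900/0.6100) = -0.4473
θ = β + logit/(α) = -0.18 + (-0.4473)/2.5000 = -0.3589

-0.36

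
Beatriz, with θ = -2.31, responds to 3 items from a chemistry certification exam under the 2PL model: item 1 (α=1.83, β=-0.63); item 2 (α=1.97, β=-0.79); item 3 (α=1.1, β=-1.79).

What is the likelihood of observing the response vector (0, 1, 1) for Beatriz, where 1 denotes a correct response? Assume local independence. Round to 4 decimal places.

P(θ) = 1 / (1 + exp(−α(θ − β)))
P_1 = 1/(1+e^{3.0744}) = 0.0442
P_2 = 1/(1+e^{2.9944}) = 0.0477
P_3 = 1/(1+e^{0.5720}) = 0.3608
L = (1−P_1) × P_2 × P_3 = 0.9558 × 0.0477 × 0.3608 = 0.01644

0.0164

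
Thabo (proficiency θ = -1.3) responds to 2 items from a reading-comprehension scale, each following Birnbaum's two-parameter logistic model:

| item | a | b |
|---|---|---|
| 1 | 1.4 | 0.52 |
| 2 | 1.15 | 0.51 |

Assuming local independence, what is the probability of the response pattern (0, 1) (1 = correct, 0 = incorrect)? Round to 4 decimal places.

P(θ) = 1 / (1 + exp(−a(θ − b)))
P_1 = 1/(1+e^{2.5480}) = 0.0726
P_2 = 1/(1+e^{2.0815}) = 0.1109
L = (1−P_1) × P_2 = 0.9274 × 0.1109 = 0.10286

0.1029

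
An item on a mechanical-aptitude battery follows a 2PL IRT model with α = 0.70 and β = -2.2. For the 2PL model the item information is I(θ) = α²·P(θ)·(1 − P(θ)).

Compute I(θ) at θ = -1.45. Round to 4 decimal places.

0.1144

P = 1/(1+e^{-0.5250}) = 0.6283
P(1−P) = 0.6283 × 0.3717 = 0.2335
I = α² × P(1−P) = 0.70² × 0.2335 = 0.11443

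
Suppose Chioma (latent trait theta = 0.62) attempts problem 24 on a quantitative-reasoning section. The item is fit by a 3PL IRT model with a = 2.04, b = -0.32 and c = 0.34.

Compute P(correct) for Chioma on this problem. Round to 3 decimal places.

P(theta) = c + (1 − c) · 1 / (1 + exp(−a(theta − b)))
Exponent: 2.04 × (0.62 − (-0.32)) = 1.9176
1/(1 + e^{-1.9176}) = 0.8719
P = 0.34 + 0.66 × 0.8719 = 0.9154

0.915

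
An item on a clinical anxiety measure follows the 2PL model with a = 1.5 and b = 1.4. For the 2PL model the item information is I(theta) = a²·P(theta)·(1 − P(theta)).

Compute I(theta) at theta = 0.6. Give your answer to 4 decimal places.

P = 1/(1+e^{1.2000}) = 0.2315
P(1−P) = 0.2315 × 0.7685 = 0.1779
I = a² × P(1−P) = 1.5² × 0.1779 = 0.40026

0.4003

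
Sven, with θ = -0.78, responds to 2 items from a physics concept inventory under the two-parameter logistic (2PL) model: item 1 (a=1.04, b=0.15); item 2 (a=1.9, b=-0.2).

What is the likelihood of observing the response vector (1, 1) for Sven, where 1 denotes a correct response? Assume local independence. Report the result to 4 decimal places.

0.0687

P(θ) = 1 / (1 + exp(−a(θ − b)))
P_1 = 1/(1+e^{0.9672}) = 0.2754
P_2 = 1/(1+e^{1.1020}) = 0.2494
L = P_1 × P_2 = 0.2754 × 0.2494 = 0.06868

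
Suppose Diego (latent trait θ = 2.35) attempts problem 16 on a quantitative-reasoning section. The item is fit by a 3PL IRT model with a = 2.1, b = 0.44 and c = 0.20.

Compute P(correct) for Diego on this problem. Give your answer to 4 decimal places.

P(θ) = c + (1 − c) · 1 / (1 + exp(−a(θ − b)))
Exponent: 2.1 × (2.35 − 0.44) = 4.0110
1/(1 + e^{-4.0110}) = 0.9822
P = 0.20 + 0.80 × 0.9822 = 0.9858

0.9858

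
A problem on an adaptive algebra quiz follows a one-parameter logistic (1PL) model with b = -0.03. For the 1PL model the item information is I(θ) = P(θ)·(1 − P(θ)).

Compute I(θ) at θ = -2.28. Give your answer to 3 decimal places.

0.086

P = 1/(1+e^{2.2500}) = 0.0953
P(1−P) = 0.0953 × 0.9047 = 0.0863
I = P(1−P) = 0.08626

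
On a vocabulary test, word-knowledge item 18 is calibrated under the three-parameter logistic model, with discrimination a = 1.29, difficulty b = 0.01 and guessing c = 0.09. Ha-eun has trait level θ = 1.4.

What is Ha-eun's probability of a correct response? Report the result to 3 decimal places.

P(θ) = c + (1 − c) · 1 / (1 + exp(−a(θ − b)))
Exponent: 1.29 × (1.4 − 0.01) = 1.7931
1/(1 + e^{-1.7931}) = 0.8573
P = 0.09 + 0.91 × 0.8573 = 0.8701

0.870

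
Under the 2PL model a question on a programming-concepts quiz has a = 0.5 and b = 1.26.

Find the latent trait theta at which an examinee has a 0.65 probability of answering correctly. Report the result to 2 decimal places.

2.50

P(theta) = 1 / (1 + exp(−a(theta − b)))
logit = ln(0.6500/0.3500) = 0.6190
theta = b + logit/(a) = 1.26 + 0.6190/0.5000 = 2.4981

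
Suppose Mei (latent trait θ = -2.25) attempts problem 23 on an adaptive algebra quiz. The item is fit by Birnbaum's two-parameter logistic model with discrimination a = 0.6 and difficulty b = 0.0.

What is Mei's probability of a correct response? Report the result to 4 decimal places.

P(θ) = 1 / (1 + exp(−a(θ − b)))
Exponent: 0.6 × (-2.25 − 0.0) = -1.3500
1/(1 + e^{1.3500}) = 0.2059

0.2059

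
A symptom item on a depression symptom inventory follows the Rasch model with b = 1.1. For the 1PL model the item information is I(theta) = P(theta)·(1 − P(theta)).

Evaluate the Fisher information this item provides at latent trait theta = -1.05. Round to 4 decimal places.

0.0934

P = 1/(1+e^{2.1500}) = 0.1043
P(1−P) = 0.1043 × 0.8957 = 0.0934
I = P(1−P) = 0.09345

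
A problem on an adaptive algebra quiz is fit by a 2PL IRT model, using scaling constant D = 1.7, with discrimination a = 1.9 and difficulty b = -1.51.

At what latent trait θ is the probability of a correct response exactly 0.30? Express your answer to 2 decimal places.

-1.77

P(θ) = 1 / (1 + exp(−D·a(θ − b)))
logit = ln(0.3000/0.7000) = -0.8473
θ = b + logit/(1.7·a) = -1.51 + (-0.8473)/3.2300 = -1.7723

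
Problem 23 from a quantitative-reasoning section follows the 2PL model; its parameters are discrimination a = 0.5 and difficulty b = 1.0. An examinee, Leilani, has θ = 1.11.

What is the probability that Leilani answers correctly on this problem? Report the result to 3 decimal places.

P(θ) = 1 / (1 + exp(−a(θ − b)))
Exponent: 0.5 × (1.11 − 1.0) = 0.0550
1/(1 + e^{-0.0550}) = 0.5137

0.514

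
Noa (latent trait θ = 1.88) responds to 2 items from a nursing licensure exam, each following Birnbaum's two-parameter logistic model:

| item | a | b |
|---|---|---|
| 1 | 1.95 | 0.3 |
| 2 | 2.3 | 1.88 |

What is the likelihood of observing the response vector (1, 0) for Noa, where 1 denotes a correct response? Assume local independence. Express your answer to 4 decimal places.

P(θ) = 1 / (1 + exp(−a(θ − b)))
P_1 = 1/(1+e^{-3.0810}) = 0.9561
P_2 = 1/(1+e^{0.0000}) = 0.5000
L = P_1 × (1−P_2) = 0.9561 × 0.5000 = 0.47805

0.4781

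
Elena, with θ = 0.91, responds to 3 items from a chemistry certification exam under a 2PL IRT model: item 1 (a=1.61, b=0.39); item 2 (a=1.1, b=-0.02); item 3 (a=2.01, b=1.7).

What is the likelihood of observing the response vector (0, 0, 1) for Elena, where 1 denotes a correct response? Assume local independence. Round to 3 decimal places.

P(θ) = 1 / (1 + exp(−a(θ − b)))
P_1 = 1/(1+e^{-0.8372}) = 0.6979
P_2 = 1/(1+e^{-1.0230}) = 0.7356
P_3 = 1/(1+e^{1.5879}) = 0.1697
L = (1−P_1) × (1−P_2) × P_3 = 0.3021 × 0.2644 × 0.1697 = 0.01356

0.014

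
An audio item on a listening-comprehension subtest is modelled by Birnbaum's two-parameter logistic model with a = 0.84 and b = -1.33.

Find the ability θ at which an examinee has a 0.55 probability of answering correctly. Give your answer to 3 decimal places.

P(θ) = 1 / (1 + exp(−a(θ − b)))
logit = ln(0.5500/0.4500) = 0.2007
θ = b + logit/(a) = -1.33 + 0.2007/0.8400 = -1.0911

-1.091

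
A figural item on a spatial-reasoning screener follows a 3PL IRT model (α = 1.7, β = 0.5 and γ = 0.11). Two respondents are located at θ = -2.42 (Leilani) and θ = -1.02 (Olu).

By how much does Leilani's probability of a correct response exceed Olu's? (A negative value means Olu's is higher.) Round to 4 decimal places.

-0.0563

P(θ) = γ + (1 − γ) · 1 / (1 + exp(−α(θ − β)))
P(Leilani) = 0.1162  [exponent -4.9640]
P(Olu) = 0.1725  [exponent -2.5840]
Difference = 0.1162 − 0.1725 = -0.0563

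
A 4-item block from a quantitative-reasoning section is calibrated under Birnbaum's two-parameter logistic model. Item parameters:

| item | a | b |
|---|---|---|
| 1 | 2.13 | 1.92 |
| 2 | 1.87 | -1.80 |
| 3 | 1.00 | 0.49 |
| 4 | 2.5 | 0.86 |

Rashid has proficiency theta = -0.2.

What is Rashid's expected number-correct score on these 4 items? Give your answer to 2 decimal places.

1.36

P(theta) = 1 / (1 + exp(−a(theta − b)))
P_1 = 1/(1+e^{4.5156}) = 0.0108
P_2 = 1/(1+e^{-2.9920}) = 0.9522
P_3 = 1/(1+e^{0.6900}) = 0.3340
P_4 = 1/(1+e^{2.6500}) = 0.0660
E[score] = 0.0108 + 0.9522 + 0.3340 + 0.0660 = 1.3631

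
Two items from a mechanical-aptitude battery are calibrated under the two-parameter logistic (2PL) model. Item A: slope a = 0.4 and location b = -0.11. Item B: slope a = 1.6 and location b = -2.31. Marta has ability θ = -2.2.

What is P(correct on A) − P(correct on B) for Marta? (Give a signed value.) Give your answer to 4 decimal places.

P(θ) = 1 / (1 + exp(−a(θ − b)))
P_A = 0.3024
P_B = 0.5439
P_A − P_B = -0.2415

-0.2415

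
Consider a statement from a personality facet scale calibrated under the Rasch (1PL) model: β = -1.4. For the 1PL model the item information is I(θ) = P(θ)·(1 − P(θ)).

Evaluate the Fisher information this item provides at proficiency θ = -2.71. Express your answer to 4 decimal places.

P = 1/(1+e^{1.3100}) = 0.2125
P(1−P) = 0.2125 × 0.7875 = 0.1673
I = P(1−P) = 0.16734

0.1673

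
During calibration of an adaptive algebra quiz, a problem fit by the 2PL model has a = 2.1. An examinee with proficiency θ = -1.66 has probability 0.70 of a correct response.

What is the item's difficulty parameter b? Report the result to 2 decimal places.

P(θ) = 1 / (1 + exp(−a(θ − b)))
logit(0.70) = ln(0.70/0.30) = 0.8473
b = θ − logit/(a) = -1.66 − 0.8473/2.1000 = -2.0635

-2.06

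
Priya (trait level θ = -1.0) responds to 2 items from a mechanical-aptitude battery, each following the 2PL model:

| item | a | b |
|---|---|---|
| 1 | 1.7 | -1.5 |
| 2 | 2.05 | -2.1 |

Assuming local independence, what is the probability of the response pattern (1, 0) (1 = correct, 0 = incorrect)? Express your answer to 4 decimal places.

0.0665

P(θ) = 1 / (1 + exp(−a(θ − b)))
P_1 = 1/(1+e^{-0.8500}) = 0.7006
P_2 = 1/(1+e^{-2.2550}) = 0.9051
L = P_1 × (1−P_2) = 0.7006 × 0.0949 = 0.06650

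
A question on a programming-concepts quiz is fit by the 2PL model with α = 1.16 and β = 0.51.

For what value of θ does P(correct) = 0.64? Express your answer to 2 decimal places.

1.01

P(θ) = 1 / (1 + exp(−α(θ − β)))
logit = ln(0.6400/0.3600) = 0.5754
θ = β + logit/(α) = 0.51 + 0.5754/1.1600 = 1.0060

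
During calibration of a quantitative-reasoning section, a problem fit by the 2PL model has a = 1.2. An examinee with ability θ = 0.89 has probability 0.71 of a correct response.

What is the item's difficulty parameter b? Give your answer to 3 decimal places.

P(θ) = 1 / (1 + exp(−a(θ − b)))
logit(0.71) = ln(0.71/0.29) = 0.8954
b = θ − logit/(a) = 0.89 − 0.8954/1.2000 = 0.1438

0.144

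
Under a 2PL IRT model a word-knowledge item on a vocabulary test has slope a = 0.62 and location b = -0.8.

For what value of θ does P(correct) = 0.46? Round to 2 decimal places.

P(θ) = 1 / (1 + exp(−a(θ − b)))
logit = ln(0.4600/0.5400) = -0.1603
θ = b + logit/(a) = -0.8 + (-0.1603)/0.6200 = -1.0586

-1.06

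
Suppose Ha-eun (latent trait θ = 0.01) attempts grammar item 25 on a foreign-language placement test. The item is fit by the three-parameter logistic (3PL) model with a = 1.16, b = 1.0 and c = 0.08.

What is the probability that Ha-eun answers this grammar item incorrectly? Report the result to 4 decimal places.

P(θ) = c + (1 − c) · 1 / (1 + exp(−a(θ − b)))
Exponent: 1.16 × (0.01 − 1.0) = -1.1484
1/(1 + e^{1.1484}) = 0.2408
P = 0.08 + 0.92 × 0.2408 = 0.3015
P(incorrect) = 1 − 0.3015 = 0.6985

0.6985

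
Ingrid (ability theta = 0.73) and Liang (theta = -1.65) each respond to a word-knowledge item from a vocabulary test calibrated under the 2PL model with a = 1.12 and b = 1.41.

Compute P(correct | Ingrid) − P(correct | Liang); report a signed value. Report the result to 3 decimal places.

P(theta) = 1 / (1 + exp(−a(theta − b)))
P(Ingrid) = 0.3183  [exponent -0.7616]
P(Liang) = 0.0315  [exponent -3.4272]
Difference = 0.3183 − 0.0315 = 0.2868

0.287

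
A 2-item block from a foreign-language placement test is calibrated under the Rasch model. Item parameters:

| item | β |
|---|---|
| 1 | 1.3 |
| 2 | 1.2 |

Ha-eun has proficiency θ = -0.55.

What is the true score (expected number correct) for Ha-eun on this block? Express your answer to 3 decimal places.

P(θ) = 1 / (1 + exp(−(θ − β)))
P_1 = 1/(1+e^{1.8500}) = 0.1359
P_2 = 1/(1+e^{1.7500}) = 0.1480
E[score] = 0.1359 + 0.1480 = 0.2839

0.284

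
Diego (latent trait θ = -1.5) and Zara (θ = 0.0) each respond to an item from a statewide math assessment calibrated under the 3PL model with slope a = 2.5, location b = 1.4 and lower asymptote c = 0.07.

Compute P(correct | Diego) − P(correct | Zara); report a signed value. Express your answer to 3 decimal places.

P(θ) = c + (1 − c) · 1 / (1 + exp(−a(θ − b)))
P(Diego) = 0.0707  [exponent -7.2500]
P(Zara) = 0.0973  [exponent -3.5000]
Difference = 0.0707 − 0.0973 = -0.0266

-0.027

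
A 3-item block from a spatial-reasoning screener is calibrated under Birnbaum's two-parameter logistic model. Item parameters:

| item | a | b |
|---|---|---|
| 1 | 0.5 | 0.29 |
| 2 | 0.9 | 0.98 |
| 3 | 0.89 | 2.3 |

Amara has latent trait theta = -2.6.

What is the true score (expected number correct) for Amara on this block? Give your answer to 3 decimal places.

0.242

P(theta) = 1 / (1 + exp(−a(theta − b)))
P_1 = 1/(1+e^{1.4450}) = 0.1908
P_2 = 1/(1+e^{3.2220}) = 0.0383
P_3 = 1/(1+e^{4.3610}) = 0.0126
E[score] = 0.1908 + 0.0383 + 0.0126 = 0.2417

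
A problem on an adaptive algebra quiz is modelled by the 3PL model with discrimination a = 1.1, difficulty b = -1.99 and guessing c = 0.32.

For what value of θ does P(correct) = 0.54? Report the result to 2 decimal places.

-2.66

P(θ) = c + (1 − c) · 1 / (1 + exp(−a(θ − b)))
Remove guessing floor: (0.54 − 0.32)/(1 − 0.32) = 0.3235
logit = ln(0.3235/0.6765) = -0.7376
θ = b + logit/(a) = -1.99 + (-0.7376)/1.1000 = -2.6605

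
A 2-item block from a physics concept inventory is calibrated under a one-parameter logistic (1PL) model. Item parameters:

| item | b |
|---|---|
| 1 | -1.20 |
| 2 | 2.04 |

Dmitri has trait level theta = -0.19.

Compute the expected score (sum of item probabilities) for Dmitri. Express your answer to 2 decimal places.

P(theta) = 1 / (1 + exp(−(theta − b)))
P_1 = 1/(1+e^{-1.0100}) = 0.7330
P_2 = 1/(1+e^{2.2300}) = 0.0971
E[score] = 0.7330 + 0.0971 = 0.8301

0.83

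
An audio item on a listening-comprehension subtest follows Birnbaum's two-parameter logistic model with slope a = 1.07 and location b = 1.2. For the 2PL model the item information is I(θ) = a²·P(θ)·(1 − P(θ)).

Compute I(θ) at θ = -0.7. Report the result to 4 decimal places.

0.1172

P = 1/(1+e^{2.0330}) = 0.1158
P(1−P) = 0.1158 × 0.8842 = 0.1024
I = a² × P(1−P) = 1.07² × 0.1024 = 0.11721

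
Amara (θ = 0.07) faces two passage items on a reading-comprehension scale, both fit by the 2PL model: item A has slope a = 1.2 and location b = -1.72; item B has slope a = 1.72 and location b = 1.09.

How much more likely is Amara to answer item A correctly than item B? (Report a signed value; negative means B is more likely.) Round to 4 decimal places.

0.7480

P(θ) = 1 / (1 + exp(−a(θ − b)))
P_A = 0.8955
P_B = 0.1475
P_A − P_B = 0.7480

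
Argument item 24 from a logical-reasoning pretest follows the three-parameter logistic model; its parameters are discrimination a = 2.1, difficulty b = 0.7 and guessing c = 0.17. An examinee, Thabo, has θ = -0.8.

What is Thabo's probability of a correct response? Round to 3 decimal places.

P(θ) = c + (1 − c) · 1 / (1 + exp(−a(θ − b)))
Exponent: 2.1 × (-0.8 − 0.7) = -3.1500
1/(1 + e^{3.1500}) = 0.0411
P = 0.17 + 0.83 × 0.0411 = 0.2041

0.204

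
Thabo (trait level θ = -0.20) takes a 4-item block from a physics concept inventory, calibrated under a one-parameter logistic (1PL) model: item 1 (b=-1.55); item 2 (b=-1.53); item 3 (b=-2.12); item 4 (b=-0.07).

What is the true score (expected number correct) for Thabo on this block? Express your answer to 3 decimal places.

P(θ) = 1 / (1 + exp(−(θ − b)))
P_1 = 1/(1+e^{-1.3500}) = 0.7941
P_2 = 1/(1+e^{-1.3300}) = 0.7908
P_3 = 1/(1+e^{-1.9200}) = 0.8721
P_4 = 1/(1+e^{0.1300}) = 0.4675
E[score] = 0.7941 + 0.7908 + 0.8721 + 0.4675 = 2.9247

2.925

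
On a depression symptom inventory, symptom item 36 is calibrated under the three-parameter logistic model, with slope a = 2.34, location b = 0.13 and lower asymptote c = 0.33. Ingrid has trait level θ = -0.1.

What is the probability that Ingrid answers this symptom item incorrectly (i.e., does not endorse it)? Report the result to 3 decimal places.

P(θ) = c + (1 − c) · 1 / (1 + exp(−a(θ − b)))
Exponent: 2.34 × (-0.1 − 0.13) = -0.5382
1/(1 + e^{0.5382}) = 0.3686
P = 0.33 + 0.67 × 0.3686 = 0.5770
P(incorrect) = 1 − 0.5770 = 0.4230

0.423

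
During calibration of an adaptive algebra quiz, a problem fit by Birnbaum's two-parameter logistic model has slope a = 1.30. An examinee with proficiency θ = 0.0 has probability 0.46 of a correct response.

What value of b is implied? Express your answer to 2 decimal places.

0.12

P(θ) = 1 / (1 + exp(−a(θ − b)))
logit(0.46) = ln(0.46/0.54) = -0.1603
b = θ − logit/(a) = 0.0 − (-0.1603)/1.3000 = 0.1233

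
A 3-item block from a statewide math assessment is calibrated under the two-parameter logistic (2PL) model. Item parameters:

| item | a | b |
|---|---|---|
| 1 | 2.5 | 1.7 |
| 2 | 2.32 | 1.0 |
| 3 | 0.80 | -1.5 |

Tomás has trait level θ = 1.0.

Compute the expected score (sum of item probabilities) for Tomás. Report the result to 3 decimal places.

P(θ) = 1 / (1 + exp(−a(θ − b)))
P_1 = 1/(1+e^{1.7500}) = 0.1480
P_2 = 1/(1+e^{0.0000}) = 0.5000
P_3 = 1/(1+e^{-2.0000}) = 0.8808
E[score] = 0.1480 + 0.5000 + 0.8808 = 1.5288

1.529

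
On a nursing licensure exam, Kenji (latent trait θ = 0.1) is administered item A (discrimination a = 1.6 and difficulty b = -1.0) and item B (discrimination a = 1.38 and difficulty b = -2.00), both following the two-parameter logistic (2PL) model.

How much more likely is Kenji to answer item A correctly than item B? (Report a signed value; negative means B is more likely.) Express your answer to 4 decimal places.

-0.0945

P(θ) = 1 / (1 + exp(−a(θ − b)))
P_A = 0.8532
P_B = 0.9477
P_A − P_B = -0.0945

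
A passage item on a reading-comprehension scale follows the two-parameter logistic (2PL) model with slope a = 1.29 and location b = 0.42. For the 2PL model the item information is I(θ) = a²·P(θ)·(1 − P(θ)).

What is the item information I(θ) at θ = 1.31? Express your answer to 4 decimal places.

P = 1/(1+e^{-1.1481}) = 0.7592
P(1−P) = 0.7592 × 0.2408 = 0.1828
I = a² × P(1−P) = 1.29² × 0.1828 = 0.30425

0.3043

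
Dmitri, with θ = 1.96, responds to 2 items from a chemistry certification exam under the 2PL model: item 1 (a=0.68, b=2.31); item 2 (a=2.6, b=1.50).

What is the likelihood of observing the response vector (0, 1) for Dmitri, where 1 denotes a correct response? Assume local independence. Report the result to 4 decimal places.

0.4294

P(θ) = 1 / (1 + exp(−a(θ − b)))
P_1 = 1/(1+e^{0.2380}) = 0.4408
P_2 = 1/(1+e^{-1.1960}) = 0.7678
L = (1−P_1) × P_2 = 0.5592 × 0.7678 = 0.42938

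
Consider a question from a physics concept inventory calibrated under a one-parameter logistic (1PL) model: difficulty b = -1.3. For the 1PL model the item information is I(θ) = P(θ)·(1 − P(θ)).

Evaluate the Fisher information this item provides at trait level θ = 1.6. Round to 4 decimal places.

P = 1/(1+e^{-2.9000}) = 0.9478
P(1−P) = 0.9478 × 0.0522 = 0.0494
I = P(1−P) = 0.04943

0.0494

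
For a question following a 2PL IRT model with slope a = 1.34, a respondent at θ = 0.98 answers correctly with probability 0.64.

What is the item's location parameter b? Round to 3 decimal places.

0.551

P(θ) = 1 / (1 + exp(−a(θ − b)))
logit(0.64) = ln(0.64/0.36) = 0.5754
b = θ − logit/(a) = 0.98 − 0.5754/1.3400 = 0.5506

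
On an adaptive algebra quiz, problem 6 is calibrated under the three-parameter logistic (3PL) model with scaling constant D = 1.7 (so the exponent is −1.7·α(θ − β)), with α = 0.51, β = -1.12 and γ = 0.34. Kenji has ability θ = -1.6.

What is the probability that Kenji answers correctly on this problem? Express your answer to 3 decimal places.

P(θ) = γ + (1 − γ) · 1 / (1 + exp(−D·α(θ − β)))
Exponent: 1.7 × 0.51 × (-1.6 − (-1.12)) = -0.4162
1/(1 + e^{0.4162}) = 0.3974
P = 0.34 + 0.66 × 0.3974 = 0.6023

0.602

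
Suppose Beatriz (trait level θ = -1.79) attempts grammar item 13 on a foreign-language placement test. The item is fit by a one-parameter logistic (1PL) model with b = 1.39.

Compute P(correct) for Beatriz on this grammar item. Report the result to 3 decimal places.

0.040

P(θ) = 1 / (1 + exp(−(θ − b)))
Exponent: (-1.79 − 1.39) = -3.1800
1/(1 + e^{3.1800}) = 0.0399
P = 0.0399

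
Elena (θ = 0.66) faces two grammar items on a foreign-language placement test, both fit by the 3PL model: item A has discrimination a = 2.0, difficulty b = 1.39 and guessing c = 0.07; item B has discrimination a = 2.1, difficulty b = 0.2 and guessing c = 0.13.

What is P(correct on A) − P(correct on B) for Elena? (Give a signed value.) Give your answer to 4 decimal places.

-0.5149

P(θ) = c + (1 − c) · 1 / (1 + exp(−a(θ − b)))
P_A = 0.2453
P_B = 0.7602
P_A − P_B = -0.5149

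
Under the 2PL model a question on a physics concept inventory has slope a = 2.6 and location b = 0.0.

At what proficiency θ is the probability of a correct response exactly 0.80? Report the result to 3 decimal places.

0.533

P(θ) = 1 / (1 + exp(−a(θ − b)))
logit = ln(0.8000/0.2000) = 1.3863
θ = b + logit/(a) = 0.0 + 1.3863/2.6000 = 0.5332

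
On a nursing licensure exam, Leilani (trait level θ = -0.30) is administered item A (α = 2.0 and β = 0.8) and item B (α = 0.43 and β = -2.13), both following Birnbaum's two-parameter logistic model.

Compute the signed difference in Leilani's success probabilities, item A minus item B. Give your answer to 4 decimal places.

P(θ) = 1 / (1 + exp(−α(θ − β)))
P_A = 0.0998
P_B = 0.6872
P_A − P_B = -0.5874

-0.5874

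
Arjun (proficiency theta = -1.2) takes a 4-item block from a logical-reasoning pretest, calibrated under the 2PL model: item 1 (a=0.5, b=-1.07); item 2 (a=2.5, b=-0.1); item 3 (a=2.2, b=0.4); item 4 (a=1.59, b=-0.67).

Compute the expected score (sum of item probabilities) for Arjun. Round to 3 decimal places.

P(theta) = 1 / (1 + exp(−a(theta − b)))
P_1 = 1/(1+e^{0.0650}) = 0.4838
P_2 = 1/(1+e^{2.7500}) = 0.0601
P_3 = 1/(1+e^{3.5200}) = 0.0287
P_4 = 1/(1+e^{0.8427}) = 0.3010
E[score] = 0.4838 + 0.0601 + 0.0287 + 0.3010 = 0.8736

0.874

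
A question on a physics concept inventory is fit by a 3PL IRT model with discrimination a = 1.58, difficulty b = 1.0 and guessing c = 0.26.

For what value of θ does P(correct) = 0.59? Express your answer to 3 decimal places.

P(θ) = c + (1 − c) · 1 / (1 + exp(−a(θ − b)))
Remove guessing floor: (0.59 − 0.26)/(1 − 0.26) = 0.4459
logit = ln(0.4459/0.5541) = -0.2171
θ = b + logit/(a) = 1.0 + (-0.2171)/1.5800 = 0.8626

0.863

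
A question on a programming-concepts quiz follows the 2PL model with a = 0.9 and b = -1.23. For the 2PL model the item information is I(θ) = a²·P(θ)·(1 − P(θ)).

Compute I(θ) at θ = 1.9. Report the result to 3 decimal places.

0.043

P = 1/(1+e^{-2.8170}) = 0.9436
P(1−P) = 0.9436 × 0.0564 = 0.0532
I = a² × P(1−P) = 0.9² × 0.0532 = 0.04312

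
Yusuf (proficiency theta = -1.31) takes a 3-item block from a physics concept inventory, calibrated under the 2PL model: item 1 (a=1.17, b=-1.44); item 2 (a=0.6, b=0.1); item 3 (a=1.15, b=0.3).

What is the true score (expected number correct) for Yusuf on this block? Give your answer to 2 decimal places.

0.97

P(theta) = 1 / (1 + exp(−a(theta − b)))
P_1 = 1/(1+e^{-0.1521}) = 0.5380
P_2 = 1/(1+e^{0.8460}) = 0.3003
P_3 = 1/(1+e^{1.8515}) = 0.1357
E[score] = 0.5380 + 0.3003 + 0.1357 = 0.9739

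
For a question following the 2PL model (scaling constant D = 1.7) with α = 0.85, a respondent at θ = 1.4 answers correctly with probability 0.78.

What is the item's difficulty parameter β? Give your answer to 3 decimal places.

0.524

P(θ) = 1 / (1 + exp(−D·α(θ − β)))
logit(0.78) = ln(0.78/0.22) = 1.2657
β = θ − logit/(1.7·α) = 1.4 − 1.2657/1.4450 = 0.5241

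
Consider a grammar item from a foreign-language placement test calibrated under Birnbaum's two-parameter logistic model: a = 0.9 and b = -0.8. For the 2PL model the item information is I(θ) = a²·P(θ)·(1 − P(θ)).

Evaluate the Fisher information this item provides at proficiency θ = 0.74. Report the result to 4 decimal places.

P = 1/(1+e^{-1.3860}) = 0.8000
P(1−P) = 0.8000 × 0.2000 = 0.1600
I = a² × P(1−P) = 0.9² × 0.1600 = 0.12962

0.1296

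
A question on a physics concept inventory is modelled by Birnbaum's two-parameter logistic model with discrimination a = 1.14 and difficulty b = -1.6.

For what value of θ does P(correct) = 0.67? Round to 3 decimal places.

-0.979

P(θ) = 1 / (1 + exp(−a(θ − b)))
logit = ln(0.6700/0.3300) = 0.7082
θ = b + logit/(a) = -1.6 + 0.7082/1.1400 = -0.9788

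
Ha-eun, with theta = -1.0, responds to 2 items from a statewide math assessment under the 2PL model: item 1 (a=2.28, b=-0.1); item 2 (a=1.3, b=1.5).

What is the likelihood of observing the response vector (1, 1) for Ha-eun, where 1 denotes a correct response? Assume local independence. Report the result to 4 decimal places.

0.0042

P(theta) = 1 / (1 + exp(−a(theta − b)))
P_1 = 1/(1+e^{2.0520}) = 0.1139
P_2 = 1/(1+e^{3.2500}) = 0.0373
L = P_1 × P_2 = 0.1139 × 0.0373 = 0.00425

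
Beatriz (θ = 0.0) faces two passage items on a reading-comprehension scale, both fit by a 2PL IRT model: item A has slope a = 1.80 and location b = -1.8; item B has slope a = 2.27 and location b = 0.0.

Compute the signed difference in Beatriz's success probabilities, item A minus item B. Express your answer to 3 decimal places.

P(θ) = 1 / (1 + exp(−a(θ − b)))
P_A = 0.9623
P_B = 0.5000
P_A − P_B = 0.4623

0.462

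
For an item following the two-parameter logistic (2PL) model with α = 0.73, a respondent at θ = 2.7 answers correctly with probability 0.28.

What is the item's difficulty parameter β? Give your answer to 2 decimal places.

3.99

P(θ) = 1 / (1 + exp(−α(θ − β)))
logit(0.28) = ln(0.28/0.72) = -0.9445
β = θ − logit/(α) = 2.7 − (-0.9445)/0.7300 = 3.9938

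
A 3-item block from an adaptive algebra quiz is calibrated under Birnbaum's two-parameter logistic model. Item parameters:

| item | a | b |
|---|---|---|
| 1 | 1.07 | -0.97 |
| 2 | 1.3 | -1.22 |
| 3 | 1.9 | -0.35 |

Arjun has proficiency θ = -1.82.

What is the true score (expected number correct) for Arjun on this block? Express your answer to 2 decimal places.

P(θ) = 1 / (1 + exp(−a(θ − b)))
P_1 = 1/(1+e^{0.9095}) = 0.2871
P_2 = 1/(1+e^{0.7800}) = 0.3143
P_3 = 1/(1+e^{2.7930}) = 0.0577
E[score] = 0.2871 + 0.3143 + 0.0577 = 0.6591

0.66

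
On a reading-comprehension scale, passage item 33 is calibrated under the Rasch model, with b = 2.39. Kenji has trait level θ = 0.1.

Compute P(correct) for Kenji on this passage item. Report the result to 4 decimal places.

0.0920

P(θ) = 1 / (1 + exp(−(θ − b)))
Exponent: (0.1 − 2.39) = -2.2900
1/(1 + e^{2.2900}) = 0.0920
P = 0.0920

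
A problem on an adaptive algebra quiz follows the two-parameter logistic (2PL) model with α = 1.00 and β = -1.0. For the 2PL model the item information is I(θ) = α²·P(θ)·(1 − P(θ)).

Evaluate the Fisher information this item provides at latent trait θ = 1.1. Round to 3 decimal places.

P = 1/(1+e^{-2.1000}) = 0.8909
P(1−P) = 0.8909 × 0.1091 = 0.0972
I = α² × P(1−P) = 1.00² × 0.0972 = 0.09719

0.097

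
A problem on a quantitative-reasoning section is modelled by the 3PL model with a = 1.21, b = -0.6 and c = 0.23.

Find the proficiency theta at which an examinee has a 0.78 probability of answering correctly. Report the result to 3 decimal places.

0.157

P(theta) = c + (1 − c) · 1 / (1 + exp(−a(theta − b)))
Remove guessing floor: (0.78 − 0.23)/(1 − 0.23) = 0.7143
logit = ln(0.7143/0.2857) = 0.9163
theta = b + logit/(a) = -0.6 + 0.9163/1.2100 = 0.1573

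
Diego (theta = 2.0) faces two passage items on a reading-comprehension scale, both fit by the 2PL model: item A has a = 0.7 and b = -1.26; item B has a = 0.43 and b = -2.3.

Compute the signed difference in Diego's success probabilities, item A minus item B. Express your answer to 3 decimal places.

0.043

P(theta) = 1 / (1 + exp(−a(theta − b)))
P_A = 0.9074
P_B = 0.8640
P_A − P_B = 0.0434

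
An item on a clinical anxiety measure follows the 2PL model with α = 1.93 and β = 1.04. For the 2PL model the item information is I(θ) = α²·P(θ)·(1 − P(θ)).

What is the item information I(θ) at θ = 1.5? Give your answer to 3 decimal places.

0.769

P = 1/(1+e^{-0.8878}) = 0.7084
P(1−P) = 0.7084 × 0.2916 = 0.2066
I = α² × P(1−P) = 1.93² × 0.2066 = 0.76939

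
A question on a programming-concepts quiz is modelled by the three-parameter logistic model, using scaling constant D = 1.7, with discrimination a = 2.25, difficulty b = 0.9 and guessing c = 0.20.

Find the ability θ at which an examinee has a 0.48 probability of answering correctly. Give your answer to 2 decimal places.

0.74

P(θ) = c + (1 − c) · 1 / (1 + exp(−D·a(θ − b)))
Remove guessing floor: (0.48 − 0.20)/(1 − 0.20) = 0.3500
logit = ln(0.3500/0.6500) = -0.6190
θ = b + logit/(1.7·a) = 0.9 + (-0.6190)/3.8250 = 0.7382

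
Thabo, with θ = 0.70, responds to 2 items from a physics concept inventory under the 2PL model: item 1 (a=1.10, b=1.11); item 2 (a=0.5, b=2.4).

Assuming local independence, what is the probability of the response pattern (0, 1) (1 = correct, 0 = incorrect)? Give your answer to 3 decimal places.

0.183

P(θ) = 1 / (1 + exp(−a(θ − b)))
P_1 = 1/(1+e^{0.4510}) = 0.3891
P_2 = 1/(1+e^{0.8500}) = 0.2994
L = (1−P_1) × P_2 = 0.6109 × 0.2994 = 0.18292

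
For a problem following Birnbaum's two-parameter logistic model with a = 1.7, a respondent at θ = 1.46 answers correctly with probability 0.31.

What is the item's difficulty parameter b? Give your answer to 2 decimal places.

1.93

P(θ) = 1 / (1 + exp(−a(θ − b)))
logit(0.31) = ln(0.31/0.69) = -0.8001
b = θ − logit/(a) = 1.46 − (-0.8001)/1.7000 = 1.9307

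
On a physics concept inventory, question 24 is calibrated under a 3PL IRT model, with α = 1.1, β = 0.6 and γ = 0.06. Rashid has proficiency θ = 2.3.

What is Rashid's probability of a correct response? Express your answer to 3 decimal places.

0.874

P(θ) = γ + (1 − γ) · 1 / (1 + exp(−α(θ − β)))
Exponent: 1.1 × (2.3 − 0.6) = 1.8700
1/(1 + e^{-1.8700}) = 0.8665
P = 0.06 + 0.94 × 0.8665 = 0.8745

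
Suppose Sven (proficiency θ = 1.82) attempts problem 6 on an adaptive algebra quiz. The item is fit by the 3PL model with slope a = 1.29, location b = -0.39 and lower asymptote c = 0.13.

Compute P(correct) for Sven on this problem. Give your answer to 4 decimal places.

0.9525

P(θ) = c + (1 − c) · 1 / (1 + exp(−a(θ − b)))
Exponent: 1.29 × (1.82 − (-0.39)) = 2.8509
1/(1 + e^{-2.8509}) = 0.9454
P = 0.13 + 0.87 × 0.9454 = 0.9525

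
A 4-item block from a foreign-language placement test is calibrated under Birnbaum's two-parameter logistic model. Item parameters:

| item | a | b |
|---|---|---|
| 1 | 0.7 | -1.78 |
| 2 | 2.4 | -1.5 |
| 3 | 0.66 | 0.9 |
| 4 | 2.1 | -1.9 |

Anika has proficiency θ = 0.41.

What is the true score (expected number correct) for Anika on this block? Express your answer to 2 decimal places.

3.22

P(θ) = 1 / (1 + exp(−a(θ − b)))
P_1 = 1/(1+e^{-1.5330}) = 0.8224
P_2 = 1/(1+e^{-4.5840}) = 0.9899
P_3 = 1/(1+e^{0.3234}) = 0.4198
P_4 = 1/(1+e^{-4.8510}) = 0.9922
E[score] = 0.8224 + 0.9899 + 0.4198 + 0.9922 = 3.2244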